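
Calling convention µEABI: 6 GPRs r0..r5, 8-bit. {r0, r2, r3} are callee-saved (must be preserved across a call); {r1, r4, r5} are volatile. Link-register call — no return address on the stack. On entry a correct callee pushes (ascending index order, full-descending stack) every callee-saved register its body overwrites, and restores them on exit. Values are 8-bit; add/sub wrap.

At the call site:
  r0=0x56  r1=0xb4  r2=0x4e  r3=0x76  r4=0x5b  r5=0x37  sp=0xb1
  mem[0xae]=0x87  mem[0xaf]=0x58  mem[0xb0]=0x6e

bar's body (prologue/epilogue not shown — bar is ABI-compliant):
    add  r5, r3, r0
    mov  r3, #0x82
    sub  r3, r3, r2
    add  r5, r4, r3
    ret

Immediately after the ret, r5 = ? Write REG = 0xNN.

prologue: push r3 -> mem[0xb0]=0x76, sp=0xb0
body[0] add  r5, r3, r0 -> r5=0xcc
body[1] mov  r3, #0x82 -> r3=0x82
body[2] sub  r3, r3, r2 -> r3=0x34
body[3] add  r5, r4, r3 -> r5=0x8f
epilogue: pop r3=0x76, sp=0xb1
r5 is caller-saved -> body value

REG = 0x8f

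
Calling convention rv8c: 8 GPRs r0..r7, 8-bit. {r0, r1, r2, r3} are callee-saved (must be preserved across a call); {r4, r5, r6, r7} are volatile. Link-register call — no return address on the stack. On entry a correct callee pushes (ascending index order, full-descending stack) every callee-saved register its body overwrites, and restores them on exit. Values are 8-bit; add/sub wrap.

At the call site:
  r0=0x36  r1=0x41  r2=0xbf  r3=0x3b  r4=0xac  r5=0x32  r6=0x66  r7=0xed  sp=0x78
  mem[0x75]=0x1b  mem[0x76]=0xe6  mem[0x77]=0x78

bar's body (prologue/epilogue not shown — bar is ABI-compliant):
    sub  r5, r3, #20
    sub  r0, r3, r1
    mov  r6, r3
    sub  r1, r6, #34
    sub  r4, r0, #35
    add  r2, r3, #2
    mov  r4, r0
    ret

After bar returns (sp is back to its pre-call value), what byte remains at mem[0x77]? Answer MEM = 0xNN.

MEM = 0x36

prologue: push r0 -> mem[0x77]=0x36, sp=0x77
prologue: push r1 -> mem[0x76]=0x41, sp=0x76
prologue: push r2 -> mem[0x75]=0xbf, sp=0x75
body[0] sub  r5, r3, #20 -> r5=0x27
body[1] sub  r0, r3, r1 -> r0=0xfa
body[2] mov  r6, r3 -> r6=0x3b
body[3] sub  r1, r6, #34 -> r1=0x19
body[4] sub  r4, r0, #35 -> r4=0xd7
body[5] add  r2, r3, #2 -> r2=0x3d
body[6] mov  r4, r0 -> r4=0xfa
epilogue: pop r2=0xbf, sp=0x76
epilogue: pop r1=0x41, sp=0x77
epilogue: pop r0=0x36, sp=0x78
prologue pushed ['r0', 'r1', 'r2'] at ['0x77', '0x76', '0x75']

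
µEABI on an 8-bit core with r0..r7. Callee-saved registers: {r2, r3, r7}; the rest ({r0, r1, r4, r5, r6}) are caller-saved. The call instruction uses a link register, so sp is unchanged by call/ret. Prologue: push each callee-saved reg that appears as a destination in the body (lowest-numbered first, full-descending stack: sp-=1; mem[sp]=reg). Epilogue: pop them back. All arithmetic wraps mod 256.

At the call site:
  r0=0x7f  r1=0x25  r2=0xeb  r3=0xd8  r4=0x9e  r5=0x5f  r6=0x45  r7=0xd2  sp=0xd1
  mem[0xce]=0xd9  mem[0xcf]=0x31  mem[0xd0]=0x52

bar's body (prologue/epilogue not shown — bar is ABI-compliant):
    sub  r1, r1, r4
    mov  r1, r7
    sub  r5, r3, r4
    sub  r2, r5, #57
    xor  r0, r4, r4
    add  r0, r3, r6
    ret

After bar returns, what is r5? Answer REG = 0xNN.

prologue: push r2 -> mem[0xd0]=0xeb, sp=0xd0
body[0] sub  r1, r1, r4 -> r1=0x87
body[1] mov  r1, r7 -> r1=0xd2
body[2] sub  r5, r3, r4 -> r5=0x3a
body[3] sub  r2, r5, #57 -> r2=0x01
body[4] xor  r0, r4, r4 -> r0=0x00
body[5] add  r0, r3, r6 -> r0=0x1d
epilogue: pop r2=0xeb, sp=0xd1
r5 is caller-saved -> body value

REG = 0x3a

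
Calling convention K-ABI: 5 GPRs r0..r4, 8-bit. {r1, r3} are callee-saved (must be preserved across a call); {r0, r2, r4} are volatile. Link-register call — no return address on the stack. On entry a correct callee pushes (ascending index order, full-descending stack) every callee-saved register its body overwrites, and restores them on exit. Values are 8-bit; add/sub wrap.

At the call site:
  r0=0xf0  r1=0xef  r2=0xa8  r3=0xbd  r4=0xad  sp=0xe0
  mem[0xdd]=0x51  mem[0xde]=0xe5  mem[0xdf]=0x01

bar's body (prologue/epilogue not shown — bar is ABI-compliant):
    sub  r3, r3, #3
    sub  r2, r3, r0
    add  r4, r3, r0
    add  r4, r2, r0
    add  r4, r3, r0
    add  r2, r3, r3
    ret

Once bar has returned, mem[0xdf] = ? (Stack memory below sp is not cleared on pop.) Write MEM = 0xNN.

MEM = 0xbd

prologue: push r3 → mem[0xdf]=0xbd, sp=0xdf
body[0] sub  r3, r3, #3 → r3=0xba
body[1] sub  r2, r3, r0 → r2=0xca
body[2] add  r4, r3, r0 → r4=0xaa
body[3] add  r4, r2, r0 → r4=0xba
body[4] add  r4, r3, r0 → r4=0xaa
body[5] add  r2, r3, r3 → r2=0x74
epilogue: pop r3=0xbd, sp=0xe0
prologue pushed ['r3'] at ['0xdf']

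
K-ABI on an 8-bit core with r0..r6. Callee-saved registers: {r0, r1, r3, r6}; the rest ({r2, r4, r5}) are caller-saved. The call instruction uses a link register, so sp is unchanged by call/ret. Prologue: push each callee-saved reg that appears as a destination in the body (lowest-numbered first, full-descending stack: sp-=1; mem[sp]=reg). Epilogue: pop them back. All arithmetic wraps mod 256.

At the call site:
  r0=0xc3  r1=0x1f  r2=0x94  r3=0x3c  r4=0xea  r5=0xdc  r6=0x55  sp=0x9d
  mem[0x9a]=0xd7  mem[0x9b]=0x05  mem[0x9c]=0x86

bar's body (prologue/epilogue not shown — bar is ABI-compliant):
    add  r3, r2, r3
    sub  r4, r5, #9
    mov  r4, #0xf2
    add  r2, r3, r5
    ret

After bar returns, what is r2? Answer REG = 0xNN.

REG = 0xac

prologue: push r3 -> mem[0x9c]=0x3c, sp=0x9c
body[0] add  r3, r2, r3 -> r3=0xd0
body[1] sub  r4, r5, #9 -> r4=0xd3
body[2] mov  r4, #0xf2 -> r4=0xf2
body[3] add  r2, r3, r5 -> r2=0xac
epilogue: pop r3=0x3c, sp=0x9d
r2 is caller-saved -> body value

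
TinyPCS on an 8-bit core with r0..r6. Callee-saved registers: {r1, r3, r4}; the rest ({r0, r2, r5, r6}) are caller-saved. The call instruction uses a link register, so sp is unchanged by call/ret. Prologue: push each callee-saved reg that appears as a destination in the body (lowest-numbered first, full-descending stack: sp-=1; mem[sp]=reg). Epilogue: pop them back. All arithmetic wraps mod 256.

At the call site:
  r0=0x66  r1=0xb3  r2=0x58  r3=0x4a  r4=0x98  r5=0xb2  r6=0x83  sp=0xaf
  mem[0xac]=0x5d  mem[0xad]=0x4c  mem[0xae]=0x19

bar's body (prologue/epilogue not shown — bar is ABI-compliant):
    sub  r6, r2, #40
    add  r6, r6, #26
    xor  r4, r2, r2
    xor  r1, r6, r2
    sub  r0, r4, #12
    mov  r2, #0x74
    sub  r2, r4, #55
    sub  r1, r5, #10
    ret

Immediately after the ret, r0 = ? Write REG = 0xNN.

REG = 0xf4

prologue: push r1 -> mem[0xae]=0xb3, sp=0xae
prologue: push r4 -> mem[0xad]=0x98, sp=0xad
body[0] sub  r6, r2, #40 -> r6=0x30
body[1] add  r6, r6, #26 -> r6=0x4a
body[2] xor  r4, r2, r2 -> r4=0x00
body[3] xor  r1, r6, r2 -> r1=0x12
body[4] sub  r0, r4, #12 -> r0=0xf4
body[5] mov  r2, #0x74 -> r2=0x74
body[6] sub  r2, r4, #55 -> r2=0xc9
body[7] sub  r1, r5, #10 -> r1=0xa8
epilogue: pop r4=0x98, sp=0xae
epilogue: pop r1=0xb3, sp=0xaf
r0 is caller-saved -> body value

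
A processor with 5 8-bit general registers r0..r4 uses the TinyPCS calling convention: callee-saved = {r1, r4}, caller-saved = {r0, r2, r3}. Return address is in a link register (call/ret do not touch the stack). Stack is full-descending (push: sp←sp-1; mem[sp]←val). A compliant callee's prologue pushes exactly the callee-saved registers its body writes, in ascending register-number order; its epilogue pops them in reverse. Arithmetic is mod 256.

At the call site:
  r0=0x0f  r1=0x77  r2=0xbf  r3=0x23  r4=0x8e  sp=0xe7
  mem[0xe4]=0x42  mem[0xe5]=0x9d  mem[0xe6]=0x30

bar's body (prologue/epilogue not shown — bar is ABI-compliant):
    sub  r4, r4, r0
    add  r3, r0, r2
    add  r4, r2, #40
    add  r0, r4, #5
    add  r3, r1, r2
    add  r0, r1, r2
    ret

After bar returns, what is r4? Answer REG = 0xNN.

REG = 0x8e

prologue: push r4 → mem[0xe6]=0x8e, sp=0xe6
body[0] sub  r4, r4, r0 → r4=0x7f
body[1] add  r3, r0, r2 → r3=0xce
body[2] add  r4, r2, #40 → r4=0xe7
body[3] add  r0, r4, #5 → r0=0xec
body[4] add  r3, r1, r2 → r3=0x36
body[5] add  r0, r1, r2 → r0=0x36
epilogue: pop r4=0x8e, sp=0xe7
r4 is callee-saved → restored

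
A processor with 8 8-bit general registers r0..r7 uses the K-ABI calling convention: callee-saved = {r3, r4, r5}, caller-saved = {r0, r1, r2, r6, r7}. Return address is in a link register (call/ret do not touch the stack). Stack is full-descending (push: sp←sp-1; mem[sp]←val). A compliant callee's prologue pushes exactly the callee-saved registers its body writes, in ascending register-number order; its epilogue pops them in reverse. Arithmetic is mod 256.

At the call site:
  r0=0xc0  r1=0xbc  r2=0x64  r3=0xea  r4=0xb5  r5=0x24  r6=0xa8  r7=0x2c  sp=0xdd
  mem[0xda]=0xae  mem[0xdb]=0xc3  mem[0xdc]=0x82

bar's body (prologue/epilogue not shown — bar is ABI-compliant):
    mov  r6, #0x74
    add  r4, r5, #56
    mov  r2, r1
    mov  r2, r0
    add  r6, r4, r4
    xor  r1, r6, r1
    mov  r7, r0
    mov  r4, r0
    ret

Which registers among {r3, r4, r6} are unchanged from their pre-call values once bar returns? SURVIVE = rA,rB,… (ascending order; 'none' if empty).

SURVIVE = r3,r4

prologue: push r4 → mem[0xdc]=0xb5, sp=0xdc
body[0] mov  r6, #0x74 → r6=0x74
body[1] add  r4, r5, #56 → r4=0x5c
body[2] mov  r2, r1 → r2=0xbc
body[3] mov  r2, r0 → r2=0xc0
body[4] add  r6, r4, r4 → r6=0xb8
body[5] xor  r1, r6, r1 → r1=0x04
body[6] mov  r7, r0 → r7=0xc0
body[7] mov  r4, r0 → r4=0xc0
epilogue: pop r4=0xb5, sp=0xdd
r3: callee-saved, written=False
r4: callee-saved, written=True
r6: caller-saved, written=True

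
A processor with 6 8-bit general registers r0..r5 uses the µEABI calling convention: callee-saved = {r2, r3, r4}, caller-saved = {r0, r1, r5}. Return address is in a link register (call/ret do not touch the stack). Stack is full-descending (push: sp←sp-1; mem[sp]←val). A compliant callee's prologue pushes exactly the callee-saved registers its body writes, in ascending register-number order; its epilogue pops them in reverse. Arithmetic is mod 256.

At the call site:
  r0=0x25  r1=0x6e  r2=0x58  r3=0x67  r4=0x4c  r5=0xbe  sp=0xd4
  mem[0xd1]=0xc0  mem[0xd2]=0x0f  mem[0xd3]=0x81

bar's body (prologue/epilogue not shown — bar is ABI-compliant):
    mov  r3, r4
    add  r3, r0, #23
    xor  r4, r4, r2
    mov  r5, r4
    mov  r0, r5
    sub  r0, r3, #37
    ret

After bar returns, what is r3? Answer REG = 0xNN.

REG = 0x67

prologue: push r3 -> mem[0xd3]=0x67, sp=0xd3
prologue: push r4 -> mem[0xd2]=0x4c, sp=0xd2
body[0] mov  r3, r4 -> r3=0x4c
body[1] add  r3, r0, #23 -> r3=0x3c
body[2] xor  r4, r4, r2 -> r4=0x14
body[3] mov  r5, r4 -> r5=0x14
body[4] mov  r0, r5 -> r0=0x14
body[5] sub  r0, r3, #37 -> r0=0x17
epilogue: pop r4=0x4c, sp=0xd3
epilogue: pop r3=0x67, sp=0xd4
r3 is callee-saved -> restored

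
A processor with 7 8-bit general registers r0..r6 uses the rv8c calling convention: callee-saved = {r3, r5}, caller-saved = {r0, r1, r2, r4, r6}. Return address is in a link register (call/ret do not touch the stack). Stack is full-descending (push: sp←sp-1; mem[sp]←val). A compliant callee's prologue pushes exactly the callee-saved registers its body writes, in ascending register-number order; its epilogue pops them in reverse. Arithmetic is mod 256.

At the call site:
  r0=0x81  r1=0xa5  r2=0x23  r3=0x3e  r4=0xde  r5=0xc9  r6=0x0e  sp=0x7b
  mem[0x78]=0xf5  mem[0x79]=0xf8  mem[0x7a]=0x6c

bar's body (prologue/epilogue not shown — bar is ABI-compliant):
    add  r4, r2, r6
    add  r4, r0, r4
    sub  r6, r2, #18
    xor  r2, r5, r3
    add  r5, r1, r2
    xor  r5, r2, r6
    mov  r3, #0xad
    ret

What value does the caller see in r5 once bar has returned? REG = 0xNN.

REG = 0xc9

prologue: push r3 -> mem[0x7a]=0x3e, sp=0x7a
prologue: push r5 -> mem[0x79]=0xc9, sp=0x79
body[0] add  r4, r2, r6 -> r4=0x31
body[1] add  r4, r0, r4 -> r4=0xb2
body[2] sub  r6, r2, #18 -> r6=0x11
body[3] xor  r2, r5, r3 -> r2=0xf7
body[4] add  r5, r1, r2 -> r5=0x9c
body[5] xor  r5, r2, r6 -> r5=0xe6
body[6] mov  r3, #0xad -> r3=0xad
epilogue: pop r5=0xc9, sp=0x7a
epilogue: pop r3=0x3e, sp=0x7b
r5 is callee-saved -> restored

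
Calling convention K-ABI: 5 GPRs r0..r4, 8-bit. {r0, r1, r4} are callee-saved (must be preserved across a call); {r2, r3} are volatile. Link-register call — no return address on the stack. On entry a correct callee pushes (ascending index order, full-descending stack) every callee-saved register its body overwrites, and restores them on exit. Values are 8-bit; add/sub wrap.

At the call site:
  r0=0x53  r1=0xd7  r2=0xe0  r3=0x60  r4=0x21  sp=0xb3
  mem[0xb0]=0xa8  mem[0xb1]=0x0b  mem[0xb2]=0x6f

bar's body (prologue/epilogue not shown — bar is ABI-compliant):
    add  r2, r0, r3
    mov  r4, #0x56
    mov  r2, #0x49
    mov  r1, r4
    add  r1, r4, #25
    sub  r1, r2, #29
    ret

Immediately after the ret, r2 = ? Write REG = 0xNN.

REG = 0x49

prologue: push r1 -> mem[0xb2]=0xd7, sp=0xb2
prologue: push r4 -> mem[0xb1]=0x21, sp=0xb1
body[0] add  r2, r0, r3 -> r2=0xb3
body[1] mov  r4, #0x56 -> r4=0x56
body[2] mov  r2, #0x49 -> r2=0x49
body[3] mov  r1, r4 -> r1=0x56
body[4] add  r1, r4, #25 -> r1=0x6f
body[5] sub  r1, r2, #29 -> r1=0x2c
epilogue: pop r4=0x21, sp=0xb2
epilogue: pop r1=0xd7, sp=0xb3
r2 is caller-saved -> body value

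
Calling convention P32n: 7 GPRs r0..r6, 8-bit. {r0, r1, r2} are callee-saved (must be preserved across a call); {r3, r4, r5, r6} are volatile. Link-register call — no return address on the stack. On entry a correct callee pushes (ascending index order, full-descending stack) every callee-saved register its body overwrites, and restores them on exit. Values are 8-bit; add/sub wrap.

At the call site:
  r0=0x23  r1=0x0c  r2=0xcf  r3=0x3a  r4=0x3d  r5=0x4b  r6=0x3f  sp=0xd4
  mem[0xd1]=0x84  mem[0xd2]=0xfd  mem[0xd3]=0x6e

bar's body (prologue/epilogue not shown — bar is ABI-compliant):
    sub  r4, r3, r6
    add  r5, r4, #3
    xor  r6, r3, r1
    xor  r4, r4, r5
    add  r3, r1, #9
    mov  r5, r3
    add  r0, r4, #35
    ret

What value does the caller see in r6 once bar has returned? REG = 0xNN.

prologue: push r0 → mem[0xd3]=0x23, sp=0xd3
body[0] sub  r4, r3, r6 → r4=0xfb
body[1] add  r5, r4, #3 → r5=0xfe
body[2] xor  r6, r3, r1 → r6=0x36
body[3] xor  r4, r4, r5 → r4=0x05
body[4] add  r3, r1, #9 → r3=0x15
body[5] mov  r5, r3 → r5=0x15
body[6] add  r0, r4, #35 → r0=0x28
epilogue: pop r0=0x23, sp=0xd4
r6 is caller-saved → body value

REG = 0x36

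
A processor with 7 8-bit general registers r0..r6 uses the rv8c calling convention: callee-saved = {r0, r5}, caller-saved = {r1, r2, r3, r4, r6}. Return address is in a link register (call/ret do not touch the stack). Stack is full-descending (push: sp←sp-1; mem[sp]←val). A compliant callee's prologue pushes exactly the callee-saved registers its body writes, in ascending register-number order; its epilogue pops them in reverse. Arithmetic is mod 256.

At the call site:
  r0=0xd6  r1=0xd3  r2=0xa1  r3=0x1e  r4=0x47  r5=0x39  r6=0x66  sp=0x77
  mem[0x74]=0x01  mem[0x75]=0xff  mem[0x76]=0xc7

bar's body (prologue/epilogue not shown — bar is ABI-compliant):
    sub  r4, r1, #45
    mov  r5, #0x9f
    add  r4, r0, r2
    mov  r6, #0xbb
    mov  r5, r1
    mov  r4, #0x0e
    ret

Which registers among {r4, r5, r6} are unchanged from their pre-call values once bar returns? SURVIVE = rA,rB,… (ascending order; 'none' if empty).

prologue: push r5 → mem[0x76]=0x39, sp=0x76
body[0] sub  r4, r1, #45 → r4=0xa6
body[1] mov  r5, #0x9f → r5=0x9f
body[2] add  r4, r0, r2 → r4=0x77
body[3] mov  r6, #0xbb → r6=0xbb
body[4] mov  r5, r1 → r5=0xd3
body[5] mov  r4, #0x0e → r4=0x0e
epilogue: pop r5=0x39, sp=0x77
r4: caller-saved, written=True
r5: callee-saved, written=True
r6: caller-saved, written=True

SURVIVE = r5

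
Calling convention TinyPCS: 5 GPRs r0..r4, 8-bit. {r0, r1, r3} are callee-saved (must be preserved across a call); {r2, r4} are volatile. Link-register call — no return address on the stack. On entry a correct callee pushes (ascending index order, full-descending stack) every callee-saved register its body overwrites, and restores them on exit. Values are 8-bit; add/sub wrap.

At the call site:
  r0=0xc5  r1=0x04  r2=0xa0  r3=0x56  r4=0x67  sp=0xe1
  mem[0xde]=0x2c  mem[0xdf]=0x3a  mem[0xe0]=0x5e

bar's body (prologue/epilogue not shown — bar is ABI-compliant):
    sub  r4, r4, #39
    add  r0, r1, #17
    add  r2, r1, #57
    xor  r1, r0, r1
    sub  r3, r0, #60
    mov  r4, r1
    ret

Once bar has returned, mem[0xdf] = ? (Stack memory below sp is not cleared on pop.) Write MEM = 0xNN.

MEM = 0x04

prologue: push r0 -> mem[0xe0]=0xc5, sp=0xe0
prologue: push r1 -> mem[0xdf]=0x04, sp=0xdf
prologue: push r3 -> mem[0xde]=0x56, sp=0xde
body[0] sub  r4, r4, #39 -> r4=0x40
body[1] add  r0, r1, #17 -> r0=0x15
body[2] add  r2, r1, #57 -> r2=0x3d
body[3] xor  r1, r0, r1 -> r1=0x11
body[4] sub  r3, r0, #60 -> r3=0xd9
body[5] mov  r4, r1 -> r4=0x11
epilogue: pop r3=0x56, sp=0xdf
epilogue: pop r1=0x04, sp=0xe0
epilogue: pop r0=0xc5, sp=0xe1
prologue pushed ['r0', 'r1', 'r3'] at ['0xe0', '0xdf', '0xde']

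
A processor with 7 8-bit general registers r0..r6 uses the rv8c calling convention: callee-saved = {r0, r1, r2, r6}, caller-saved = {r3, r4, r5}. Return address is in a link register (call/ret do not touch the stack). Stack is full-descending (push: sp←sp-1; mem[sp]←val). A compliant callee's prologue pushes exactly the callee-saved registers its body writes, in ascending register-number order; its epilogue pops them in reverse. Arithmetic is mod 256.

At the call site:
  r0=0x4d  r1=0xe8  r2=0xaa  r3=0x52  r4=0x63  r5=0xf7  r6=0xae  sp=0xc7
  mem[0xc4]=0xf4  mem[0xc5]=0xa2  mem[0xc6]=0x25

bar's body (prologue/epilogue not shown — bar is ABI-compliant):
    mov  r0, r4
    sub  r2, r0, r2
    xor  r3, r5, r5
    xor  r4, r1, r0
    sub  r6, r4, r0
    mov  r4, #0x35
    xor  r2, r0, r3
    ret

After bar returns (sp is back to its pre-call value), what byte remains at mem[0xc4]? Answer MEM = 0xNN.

MEM = 0xae

prologue: push r0 -> mem[0xc6]=0x4d, sp=0xc6
prologue: push r2 -> mem[0xc5]=0xaa, sp=0xc5
prologue: push r6 -> mem[0xc4]=0xae, sp=0xc4
body[0] mov  r0, r4 -> r0=0x63
body[1] sub  r2, r0, r2 -> r2=0xb9
body[2] xor  r3, r5, r5 -> r3=0x00
body[3] xor  r4, r1, r0 -> r4=0x8b
body[4] sub  r6, r4, r0 -> r6=0x28
body[5] mov  r4, #0x35 -> r4=0x35
body[6] xor  r2, r0, r3 -> r2=0x63
epilogue: pop r6=0xae, sp=0xc5
epilogue: pop r2=0xaa, sp=0xc6
epilogue: pop r0=0x4d, sp=0xc7
prologue pushed ['r0', 'r2', 'r6'] at ['0xc6', '0xc5', '0xc4']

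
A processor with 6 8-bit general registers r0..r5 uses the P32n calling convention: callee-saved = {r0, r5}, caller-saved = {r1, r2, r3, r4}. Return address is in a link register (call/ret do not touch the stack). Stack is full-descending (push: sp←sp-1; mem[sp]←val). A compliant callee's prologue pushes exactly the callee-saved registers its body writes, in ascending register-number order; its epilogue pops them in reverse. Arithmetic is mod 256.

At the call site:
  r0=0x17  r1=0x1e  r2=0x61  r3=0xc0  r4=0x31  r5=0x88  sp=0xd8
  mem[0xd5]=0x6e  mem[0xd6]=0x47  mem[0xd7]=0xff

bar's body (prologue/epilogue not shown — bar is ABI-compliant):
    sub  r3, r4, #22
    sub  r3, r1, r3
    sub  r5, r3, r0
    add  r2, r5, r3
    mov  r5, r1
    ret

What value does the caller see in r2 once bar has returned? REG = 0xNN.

REG = 0xef

prologue: push r5 → mem[0xd7]=0x88, sp=0xd7
body[0] sub  r3, r4, #22 → r3=0x1b
body[1] sub  r3, r1, r3 → r3=0x03
body[2] sub  r5, r3, r0 → r5=0xec
body[3] add  r2, r5, r3 → r2=0xef
body[4] mov  r5, r1 → r5=0x1e
epilogue: pop r5=0x88, sp=0xd8
r2 is caller-saved → body value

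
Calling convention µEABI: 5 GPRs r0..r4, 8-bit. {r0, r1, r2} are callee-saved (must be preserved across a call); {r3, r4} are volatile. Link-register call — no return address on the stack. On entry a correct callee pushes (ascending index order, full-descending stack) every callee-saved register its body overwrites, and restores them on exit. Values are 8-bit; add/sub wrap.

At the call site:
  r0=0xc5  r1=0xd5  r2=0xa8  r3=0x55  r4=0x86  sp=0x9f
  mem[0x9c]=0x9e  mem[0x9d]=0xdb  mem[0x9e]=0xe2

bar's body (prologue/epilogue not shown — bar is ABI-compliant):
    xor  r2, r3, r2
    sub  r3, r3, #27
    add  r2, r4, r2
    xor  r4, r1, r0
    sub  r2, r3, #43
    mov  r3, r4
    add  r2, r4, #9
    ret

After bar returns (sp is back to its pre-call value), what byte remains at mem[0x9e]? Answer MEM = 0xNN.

MEM = 0xa8

prologue: push r2 → mem[0x9e]=0xa8, sp=0x9e
body[0] xor  r2, r3, r2 → r2=0xfd
body[1] sub  r3, r3, #27 → r3=0x3a
body[2] add  r2, r4, r2 → r2=0x83
body[3] xor  r4, r1, r0 → r4=0x10
body[4] sub  r2, r3, #43 → r2=0x0f
body[5] mov  r3, r4 → r3=0x10
body[6] add  r2, r4, #9 → r2=0x19
epilogue: pop r2=0xa8, sp=0x9f
prologue pushed ['r2'] at ['0x9e']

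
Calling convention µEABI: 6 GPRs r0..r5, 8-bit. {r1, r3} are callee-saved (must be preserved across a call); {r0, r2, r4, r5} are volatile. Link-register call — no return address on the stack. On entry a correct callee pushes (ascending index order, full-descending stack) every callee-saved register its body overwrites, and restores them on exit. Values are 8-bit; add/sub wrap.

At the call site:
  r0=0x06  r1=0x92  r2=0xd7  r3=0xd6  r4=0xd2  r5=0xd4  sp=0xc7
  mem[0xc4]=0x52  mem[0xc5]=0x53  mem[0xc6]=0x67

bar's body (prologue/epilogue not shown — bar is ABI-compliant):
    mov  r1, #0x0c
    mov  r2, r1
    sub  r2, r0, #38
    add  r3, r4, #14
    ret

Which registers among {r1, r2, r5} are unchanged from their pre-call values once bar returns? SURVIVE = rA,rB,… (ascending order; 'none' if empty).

prologue: push r1 → mem[0xc6]=0x92, sp=0xc6
prologue: push r3 → mem[0xc5]=0xd6, sp=0xc5
body[0] mov  r1, #0x0c → r1=0x0c
body[1] mov  r2, r1 → r2=0x0c
body[2] sub  r2, r0, #38 → r2=0xe0
body[3] add  r3, r4, #14 → r3=0xe0
epilogue: pop r3=0xd6, sp=0xc6
epilogue: pop r1=0x92, sp=0xc7
r1: callee-saved, written=True
r2: caller-saved, written=True
r5: caller-saved, written=False

SURVIVE = r1,r5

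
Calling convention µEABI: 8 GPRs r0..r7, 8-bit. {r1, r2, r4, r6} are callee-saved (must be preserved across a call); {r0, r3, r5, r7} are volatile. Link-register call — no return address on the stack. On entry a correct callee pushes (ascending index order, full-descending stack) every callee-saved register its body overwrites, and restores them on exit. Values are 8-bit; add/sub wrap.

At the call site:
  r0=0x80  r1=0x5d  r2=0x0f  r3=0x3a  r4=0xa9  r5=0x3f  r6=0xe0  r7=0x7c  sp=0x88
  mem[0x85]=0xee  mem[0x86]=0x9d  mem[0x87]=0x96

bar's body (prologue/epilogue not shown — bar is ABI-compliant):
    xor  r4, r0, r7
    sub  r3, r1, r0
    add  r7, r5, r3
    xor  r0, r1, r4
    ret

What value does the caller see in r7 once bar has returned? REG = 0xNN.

REG = 0x1c

prologue: push r4 → mem[0x87]=0xa9, sp=0x87
body[0] xor  r4, r0, r7 → r4=0xfc
body[1] sub  r3, r1, r0 → r3=0xdd
body[2] add  r7, r5, r3 → r7=0x1c
body[3] xor  r0, r1, r4 → r0=0xa1
epilogue: pop r4=0xa9, sp=0x88
r7 is caller-saved → body value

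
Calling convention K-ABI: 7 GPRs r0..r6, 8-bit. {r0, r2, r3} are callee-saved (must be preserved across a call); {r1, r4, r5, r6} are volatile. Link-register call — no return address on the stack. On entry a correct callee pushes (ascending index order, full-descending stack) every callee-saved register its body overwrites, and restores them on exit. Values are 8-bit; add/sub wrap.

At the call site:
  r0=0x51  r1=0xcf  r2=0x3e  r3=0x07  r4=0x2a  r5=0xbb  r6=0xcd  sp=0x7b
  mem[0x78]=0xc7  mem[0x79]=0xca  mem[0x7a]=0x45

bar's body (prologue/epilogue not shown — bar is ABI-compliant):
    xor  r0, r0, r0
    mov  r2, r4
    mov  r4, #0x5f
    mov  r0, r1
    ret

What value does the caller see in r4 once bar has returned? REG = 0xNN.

REG = 0x5f

prologue: push r0 -> mem[0x7a]=0x51, sp=0x7a
prologue: push r2 -> mem[0x79]=0x3e, sp=0x79
body[0] xor  r0, r0, r0 -> r0=0x00
body[1] mov  r2, r4 -> r2=0x2a
body[2] mov  r4, #0x5f -> r4=0x5f
body[3] mov  r0, r1 -> r0=0xcf
epilogue: pop r2=0x3e, sp=0x7a
epilogue: pop r0=0x51, sp=0x7b
r4 is caller-saved -> body value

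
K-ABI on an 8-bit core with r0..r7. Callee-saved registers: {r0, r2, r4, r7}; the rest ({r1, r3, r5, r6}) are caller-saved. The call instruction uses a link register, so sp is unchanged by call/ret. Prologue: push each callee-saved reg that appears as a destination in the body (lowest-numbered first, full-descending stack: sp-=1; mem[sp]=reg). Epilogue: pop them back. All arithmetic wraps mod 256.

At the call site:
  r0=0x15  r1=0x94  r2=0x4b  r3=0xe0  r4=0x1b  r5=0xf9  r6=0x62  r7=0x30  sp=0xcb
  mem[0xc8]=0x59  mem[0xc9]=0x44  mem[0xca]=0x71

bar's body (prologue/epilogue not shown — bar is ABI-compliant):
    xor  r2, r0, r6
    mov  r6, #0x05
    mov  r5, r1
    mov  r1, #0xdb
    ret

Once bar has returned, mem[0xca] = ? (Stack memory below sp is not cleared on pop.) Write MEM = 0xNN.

prologue: push r2 -> mem[0xca]=0x4b, sp=0xca
body[0] xor  r2, r0, r6 -> r2=0x77
body[1] mov  r6, #0x05 -> r6=0x05
body[2] mov  r5, r1 -> r5=0x94
body[3] mov  r1, #0xdb -> r1=0xdb
epilogue: pop r2=0x4b, sp=0xcb
prologue pushed ['r2'] at ['0xca']

MEM = 0x4b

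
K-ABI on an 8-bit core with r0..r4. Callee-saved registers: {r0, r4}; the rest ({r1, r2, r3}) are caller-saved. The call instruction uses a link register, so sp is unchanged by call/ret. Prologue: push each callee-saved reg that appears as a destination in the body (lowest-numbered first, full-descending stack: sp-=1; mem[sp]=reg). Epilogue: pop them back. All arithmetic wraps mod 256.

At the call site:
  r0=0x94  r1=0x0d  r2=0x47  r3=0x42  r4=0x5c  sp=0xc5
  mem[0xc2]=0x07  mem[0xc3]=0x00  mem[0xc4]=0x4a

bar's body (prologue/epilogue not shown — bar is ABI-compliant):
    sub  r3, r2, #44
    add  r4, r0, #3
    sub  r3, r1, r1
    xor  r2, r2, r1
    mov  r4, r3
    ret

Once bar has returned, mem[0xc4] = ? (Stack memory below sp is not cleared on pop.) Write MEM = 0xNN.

MEM = 0x5c

prologue: push r4 -> mem[0xc4]=0x5c, sp=0xc4
body[0] sub  r3, r2, #44 -> r3=0x1b
body[1] add  r4, r0, #3 -> r4=0x97
body[2] sub  r3, r1, r1 -> r3=0x00
body[3] xor  r2, r2, r1 -> r2=0x4a
body[4] mov  r4, r3 -> r4=0x00
epilogue: pop r4=0x5c, sp=0xc5
prologue pushed ['r4'] at ['0xc4']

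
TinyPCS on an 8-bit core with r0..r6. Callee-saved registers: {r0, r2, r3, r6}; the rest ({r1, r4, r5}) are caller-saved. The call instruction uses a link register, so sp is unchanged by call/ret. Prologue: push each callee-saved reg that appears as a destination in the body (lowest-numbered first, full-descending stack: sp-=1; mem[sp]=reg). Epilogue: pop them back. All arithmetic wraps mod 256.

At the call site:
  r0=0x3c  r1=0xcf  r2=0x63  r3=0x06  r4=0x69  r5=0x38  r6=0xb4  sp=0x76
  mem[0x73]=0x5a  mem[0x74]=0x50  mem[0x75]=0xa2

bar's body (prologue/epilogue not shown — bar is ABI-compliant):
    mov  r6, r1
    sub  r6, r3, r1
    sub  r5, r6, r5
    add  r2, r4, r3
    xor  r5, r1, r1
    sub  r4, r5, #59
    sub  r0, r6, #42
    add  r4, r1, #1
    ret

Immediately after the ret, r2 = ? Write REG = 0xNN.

REG = 0x63

prologue: push r0 → mem[0x75]=0x3c, sp=0x75
prologue: push r2 → mem[0x74]=0x63, sp=0x74
prologue: push r6 → mem[0x73]=0xb4, sp=0x73
body[0] mov  r6, r1 → r6=0xcf
body[1] sub  r6, r3, r1 → r6=0x37
body[2] sub  r5, r6, r5 → r5=0xff
body[3] add  r2, r4, r3 → r2=0x6f
body[4] xor  r5, r1, r1 → r5=0x00
body[5] sub  r4, r5, #59 → r4=0xc5
body[6] sub  r0, r6, #42 → r0=0x0d
body[7] add  r4, r1, #1 → r4=0xd0
epilogue: pop r6=0xb4, sp=0x74
epilogue: pop r2=0x63, sp=0x75
epilogue: pop r0=0x3c, sp=0x76
r2 is callee-saved → restored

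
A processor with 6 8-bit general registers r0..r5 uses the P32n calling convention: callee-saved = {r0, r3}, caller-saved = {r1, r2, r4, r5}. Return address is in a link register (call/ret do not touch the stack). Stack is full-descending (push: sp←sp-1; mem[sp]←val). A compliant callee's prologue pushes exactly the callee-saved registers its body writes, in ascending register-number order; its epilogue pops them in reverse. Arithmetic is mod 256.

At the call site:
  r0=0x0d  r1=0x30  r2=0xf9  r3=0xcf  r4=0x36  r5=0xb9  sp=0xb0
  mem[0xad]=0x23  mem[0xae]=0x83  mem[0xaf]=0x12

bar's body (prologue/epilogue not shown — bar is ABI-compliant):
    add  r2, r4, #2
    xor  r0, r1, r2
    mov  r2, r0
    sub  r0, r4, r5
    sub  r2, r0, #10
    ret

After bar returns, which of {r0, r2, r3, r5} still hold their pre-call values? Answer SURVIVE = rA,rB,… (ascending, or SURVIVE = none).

SURVIVE = r0,r3,r5

prologue: push r0 → mem[0xaf]=0x0d, sp=0xaf
body[0] add  r2, r4, #2 → r2=0x38
body[1] xor  r0, r1, r2 → r0=0x08
body[2] mov  r2, r0 → r2=0x08
body[3] sub  r0, r4, r5 → r0=0x7d
body[4] sub  r2, r0, #10 → r2=0x73
epilogue: pop r0=0x0d, sp=0xb0
r0: callee-saved, written=True
r2: caller-saved, written=True
r3: callee-saved, written=False
r5: caller-saved, written=False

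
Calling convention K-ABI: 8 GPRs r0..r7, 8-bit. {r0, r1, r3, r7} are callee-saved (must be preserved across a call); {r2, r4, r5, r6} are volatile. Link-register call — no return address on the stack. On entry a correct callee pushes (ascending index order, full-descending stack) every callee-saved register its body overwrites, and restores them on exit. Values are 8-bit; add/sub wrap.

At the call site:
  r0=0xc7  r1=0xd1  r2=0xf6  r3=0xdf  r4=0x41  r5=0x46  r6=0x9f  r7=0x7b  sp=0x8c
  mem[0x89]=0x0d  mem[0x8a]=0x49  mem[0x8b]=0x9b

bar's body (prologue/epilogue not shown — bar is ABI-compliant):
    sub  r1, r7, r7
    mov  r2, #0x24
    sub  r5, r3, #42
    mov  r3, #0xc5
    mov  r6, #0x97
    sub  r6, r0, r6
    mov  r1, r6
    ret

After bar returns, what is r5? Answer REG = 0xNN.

prologue: push r1 → mem[0x8b]=0xd1, sp=0x8b
prologue: push r3 → mem[0x8a]=0xdf, sp=0x8a
body[0] sub  r1, r7, r7 → r1=0x00
body[1] mov  r2, #0x24 → r2=0x24
body[2] sub  r5, r3, #42 → r5=0xb5
body[3] mov  r3, #0xc5 → r3=0xc5
body[4] mov  r6, #0x97 → r6=0x97
body[5] sub  r6, r0, r6 → r6=0x30
body[6] mov  r1, r6 → r1=0x30
epilogue: pop r3=0xdf, sp=0x8b
epilogue: pop r1=0xd1, sp=0x8c
r5 is caller-saved → body value

REG = 0xb5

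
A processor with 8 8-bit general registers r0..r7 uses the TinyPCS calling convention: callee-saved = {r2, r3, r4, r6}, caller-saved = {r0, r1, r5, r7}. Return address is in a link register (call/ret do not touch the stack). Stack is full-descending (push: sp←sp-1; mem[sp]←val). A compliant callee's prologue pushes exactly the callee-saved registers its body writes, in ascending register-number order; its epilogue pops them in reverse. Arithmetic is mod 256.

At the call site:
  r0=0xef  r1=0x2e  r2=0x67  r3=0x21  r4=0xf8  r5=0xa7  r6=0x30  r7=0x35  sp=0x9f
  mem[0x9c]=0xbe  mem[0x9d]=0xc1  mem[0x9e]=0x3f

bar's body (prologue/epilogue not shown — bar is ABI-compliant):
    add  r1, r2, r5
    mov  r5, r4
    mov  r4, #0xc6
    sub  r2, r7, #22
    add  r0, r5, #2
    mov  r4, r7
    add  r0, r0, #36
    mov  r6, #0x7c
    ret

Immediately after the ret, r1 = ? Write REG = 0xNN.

prologue: push r2 → mem[0x9e]=0x67, sp=0x9e
prologue: push r4 → mem[0x9d]=0xf8, sp=0x9d
prologue: push r6 → mem[0x9c]=0x30, sp=0x9c
body[0] add  r1, r2, r5 → r1=0x0e
body[1] mov  r5, r4 → r5=0xf8
body[2] mov  r4, #0xc6 → r4=0xc6
body[3] sub  r2, r7, #22 → r2=0x1f
body[4] add  r0, r5, #2 → r0=0xfa
body[5] mov  r4, r7 → r4=0x35
body[6] add  r0, r0, #36 → r0=0x1e
body[7] mov  r6, #0x7c → r6=0x7c
epilogue: pop r6=0x30, sp=0x9d
epilogue: pop r4=0xf8, sp=0x9e
epilogue: pop r2=0x67, sp=0x9f
r1 is caller-saved → body value

REG = 0x0e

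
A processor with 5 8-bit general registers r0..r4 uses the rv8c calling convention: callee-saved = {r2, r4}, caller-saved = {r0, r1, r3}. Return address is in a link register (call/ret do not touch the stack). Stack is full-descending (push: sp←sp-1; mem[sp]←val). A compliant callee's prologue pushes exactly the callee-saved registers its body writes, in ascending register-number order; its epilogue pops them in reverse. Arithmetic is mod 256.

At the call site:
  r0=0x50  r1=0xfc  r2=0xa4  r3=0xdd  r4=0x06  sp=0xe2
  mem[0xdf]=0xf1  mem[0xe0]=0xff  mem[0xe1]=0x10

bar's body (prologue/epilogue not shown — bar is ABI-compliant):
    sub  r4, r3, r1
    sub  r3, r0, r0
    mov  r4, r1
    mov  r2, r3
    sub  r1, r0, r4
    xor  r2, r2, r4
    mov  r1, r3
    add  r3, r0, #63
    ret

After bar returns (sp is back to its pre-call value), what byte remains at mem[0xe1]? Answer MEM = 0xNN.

MEM = 0xa4

prologue: push r2 → mem[0xe1]=0xa4, sp=0xe1
prologue: push r4 → mem[0xe0]=0x06, sp=0xe0
body[0] sub  r4, r3, r1 → r4=0xe1
body[1] sub  r3, r0, r0 → r3=0x00
body[2] mov  r4, r1 → r4=0xfc
body[3] mov  r2, r3 → r2=0x00
body[4] sub  r1, r0, r4 → r1=0x54
body[5] xor  r2, r2, r4 → r2=0xfc
body[6] mov  r1, r3 → r1=0x00
body[7] add  r3, r0, #63 → r3=0x8f
epilogue: pop r4=0x06, sp=0xe1
epilogue: pop r2=0xa4, sp=0xe2
prologue pushed ['r2', 'r4'] at ['0xe1', '0xe0']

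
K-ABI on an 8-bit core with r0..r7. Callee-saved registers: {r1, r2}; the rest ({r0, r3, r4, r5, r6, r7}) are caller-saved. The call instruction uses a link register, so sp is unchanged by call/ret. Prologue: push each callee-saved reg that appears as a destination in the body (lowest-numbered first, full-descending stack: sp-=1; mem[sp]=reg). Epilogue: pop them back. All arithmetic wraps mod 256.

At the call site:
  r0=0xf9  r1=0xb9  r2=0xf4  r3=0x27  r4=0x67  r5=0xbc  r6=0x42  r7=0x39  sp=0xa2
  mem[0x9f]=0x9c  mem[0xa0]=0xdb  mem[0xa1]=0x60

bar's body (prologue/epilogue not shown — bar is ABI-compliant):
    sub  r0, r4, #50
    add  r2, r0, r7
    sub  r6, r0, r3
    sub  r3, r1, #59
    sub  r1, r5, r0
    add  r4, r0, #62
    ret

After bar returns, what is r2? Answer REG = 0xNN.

REG = 0xf4

prologue: push r1 → mem[0xa1]=0xb9, sp=0xa1
prologue: push r2 → mem[0xa0]=0xf4, sp=0xa0
body[0] sub  r0, r4, #50 → r0=0x35
body[1] add  r2, r0, r7 → r2=0x6e
body[2] sub  r6, r0, r3 → r6=0x0e
body[3] sub  r3, r1, #59 → r3=0x7e
body[4] sub  r1, r5, r0 → r1=0x87
body[5] add  r4, r0, #62 → r4=0x73
epilogue: pop r2=0xf4, sp=0xa1
epilogue: pop r1=0xb9, sp=0xa2
r2 is callee-saved → restored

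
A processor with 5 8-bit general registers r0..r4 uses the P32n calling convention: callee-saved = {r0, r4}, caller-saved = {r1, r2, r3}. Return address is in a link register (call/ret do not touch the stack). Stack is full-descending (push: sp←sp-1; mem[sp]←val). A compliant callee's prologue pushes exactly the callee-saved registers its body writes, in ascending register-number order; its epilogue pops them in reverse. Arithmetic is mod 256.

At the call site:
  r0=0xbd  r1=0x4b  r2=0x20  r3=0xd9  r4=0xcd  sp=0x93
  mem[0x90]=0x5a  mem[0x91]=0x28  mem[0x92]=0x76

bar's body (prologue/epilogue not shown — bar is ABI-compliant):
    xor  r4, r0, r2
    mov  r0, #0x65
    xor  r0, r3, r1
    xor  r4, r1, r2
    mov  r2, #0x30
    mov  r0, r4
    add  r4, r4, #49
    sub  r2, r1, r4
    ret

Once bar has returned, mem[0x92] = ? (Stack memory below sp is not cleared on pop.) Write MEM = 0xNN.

MEM = 0xbd

prologue: push r0 → mem[0x92]=0xbd, sp=0x92
prologue: push r4 → mem[0x91]=0xcd, sp=0x91
body[0] xor  r4, r0, r2 → r4=0x9d
body[1] mov  r0, #0x65 → r0=0x65
body[2] xor  r0, r3, r1 → r0=0x92
body[3] xor  r4, r1, r2 → r4=0x6b
body[4] mov  r2, #0x30 → r2=0x30
body[5] mov  r0, r4 → r0=0x6b
body[6] add  r4, r4, #49 → r4=0x9c
body[7] sub  r2, r1, r4 → r2=0xaf
epilogue: pop r4=0xcd, sp=0x92
epilogue: pop r0=0xbd, sp=0x93
prologue pushed ['r0', 'r4'] at ['0x92', '0x91']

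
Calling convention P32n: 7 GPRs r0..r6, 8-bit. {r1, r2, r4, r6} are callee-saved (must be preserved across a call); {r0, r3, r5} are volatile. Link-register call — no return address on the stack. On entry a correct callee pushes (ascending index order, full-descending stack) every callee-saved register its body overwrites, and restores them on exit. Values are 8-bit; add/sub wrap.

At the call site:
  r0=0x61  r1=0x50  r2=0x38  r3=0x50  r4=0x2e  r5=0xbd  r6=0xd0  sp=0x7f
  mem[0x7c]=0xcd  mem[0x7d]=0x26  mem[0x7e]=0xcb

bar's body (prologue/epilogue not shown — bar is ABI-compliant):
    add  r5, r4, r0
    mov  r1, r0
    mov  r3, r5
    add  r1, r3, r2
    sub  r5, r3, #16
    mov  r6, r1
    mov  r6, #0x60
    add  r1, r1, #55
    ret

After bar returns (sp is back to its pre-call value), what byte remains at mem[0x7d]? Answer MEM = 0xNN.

MEM = 0xd0

prologue: push r1 → mem[0x7e]=0x50, sp=0x7e
prologue: push r6 → mem[0x7d]=0xd0, sp=0x7d
body[0] add  r5, r4, r0 → r5=0x8f
body[1] mov  r1, r0 → r1=0x61
body[2] mov  r3, r5 → r3=0x8f
body[3] add  r1, r3, r2 → r1=0xc7
body[4] sub  r5, r3, #16 → r5=0x7f
body[5] mov  r6, r1 → r6=0xc7
body[6] mov  r6, #0x60 → r6=0x60
body[7] add  r1, r1, #55 → r1=0xfe
epilogue: pop r6=0xd0, sp=0x7e
epilogue: pop r1=0x50, sp=0x7f
prologue pushed ['r1', 'r6'] at ['0x7e', '0x7d']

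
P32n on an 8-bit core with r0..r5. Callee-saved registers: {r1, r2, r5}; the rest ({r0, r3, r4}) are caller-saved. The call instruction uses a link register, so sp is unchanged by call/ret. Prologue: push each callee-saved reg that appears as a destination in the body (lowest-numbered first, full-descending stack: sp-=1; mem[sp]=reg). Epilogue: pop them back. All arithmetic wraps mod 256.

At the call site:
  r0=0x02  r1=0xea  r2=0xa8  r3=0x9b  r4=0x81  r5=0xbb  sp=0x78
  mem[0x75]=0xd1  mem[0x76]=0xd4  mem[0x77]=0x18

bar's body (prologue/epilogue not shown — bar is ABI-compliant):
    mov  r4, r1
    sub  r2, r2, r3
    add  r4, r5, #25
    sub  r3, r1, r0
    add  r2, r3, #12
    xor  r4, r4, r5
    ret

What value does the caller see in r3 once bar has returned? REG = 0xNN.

prologue: push r2 → mem[0x77]=0xa8, sp=0x77
body[0] mov  r4, r1 → r4=0xea
body[1] sub  r2, r2, r3 → r2=0x0d
body[2] add  r4, r5, #25 → r4=0xd4
body[3] sub  r3, r1, r0 → r3=0xe8
body[4] add  r2, r3, #12 → r2=0xf4
body[5] xor  r4, r4, r5 → r4=0x6f
epilogue: pop r2=0xa8, sp=0x78
r3 is caller-saved → body value

REG = 0xe8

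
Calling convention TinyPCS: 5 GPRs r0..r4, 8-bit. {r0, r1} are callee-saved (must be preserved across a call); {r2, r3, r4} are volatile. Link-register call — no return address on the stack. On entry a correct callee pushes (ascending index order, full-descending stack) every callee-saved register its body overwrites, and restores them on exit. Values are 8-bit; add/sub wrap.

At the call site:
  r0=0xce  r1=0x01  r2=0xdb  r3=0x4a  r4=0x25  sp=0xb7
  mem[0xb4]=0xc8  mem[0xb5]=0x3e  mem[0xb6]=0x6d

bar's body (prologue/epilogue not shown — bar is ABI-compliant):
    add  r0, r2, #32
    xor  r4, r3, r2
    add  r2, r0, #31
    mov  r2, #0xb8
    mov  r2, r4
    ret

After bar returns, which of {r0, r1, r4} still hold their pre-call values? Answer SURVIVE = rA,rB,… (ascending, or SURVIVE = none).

SURVIVE = r0,r1

prologue: push r0 → mem[0xb6]=0xce, sp=0xb6
body[0] add  r0, r2, #32 → r0=0xfb
body[1] xor  r4, r3, r2 → r4=0x91
body[2] add  r2, r0, #31 → r2=0x1a
body[3] mov  r2, #0xb8 → r2=0xb8
body[4] mov  r2, r4 → r2=0x91
epilogue: pop r0=0xce, sp=0xb7
r0: callee-saved, written=True
r1: callee-saved, written=False
r4: caller-saved, written=True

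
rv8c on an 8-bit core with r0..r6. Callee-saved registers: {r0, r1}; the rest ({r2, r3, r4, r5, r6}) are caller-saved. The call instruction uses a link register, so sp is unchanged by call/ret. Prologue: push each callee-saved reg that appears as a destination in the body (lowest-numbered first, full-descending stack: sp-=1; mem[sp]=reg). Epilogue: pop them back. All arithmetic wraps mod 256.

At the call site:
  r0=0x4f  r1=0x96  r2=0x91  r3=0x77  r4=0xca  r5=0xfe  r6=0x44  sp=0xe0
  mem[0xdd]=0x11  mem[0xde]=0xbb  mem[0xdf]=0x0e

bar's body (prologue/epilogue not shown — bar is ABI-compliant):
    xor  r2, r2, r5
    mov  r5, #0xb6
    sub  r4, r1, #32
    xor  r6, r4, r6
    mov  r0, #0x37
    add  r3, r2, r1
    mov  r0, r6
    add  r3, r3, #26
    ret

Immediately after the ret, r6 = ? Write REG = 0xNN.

prologue: push r0 → mem[0xdf]=0x4f, sp=0xdf
body[0] xor  r2, r2, r5 → r2=0x6f
body[1] mov  r5, #0xb6 → r5=0xb6
body[2] sub  r4, r1, #32 → r4=0x76
body[3] xor  r6, r4, r6 → r6=0x32
body[4] mov  r0, #0x37 → r0=0x37
body[5] add  r3, r2, r1 → r3=0x05
body[6] mov  r0, r6 → r0=0x32
body[7] add  r3, r3, #26 → r3=0x1f
epilogue: pop r0=0x4f, sp=0xe0
r6 is caller-saved → body value

REG = 0x32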